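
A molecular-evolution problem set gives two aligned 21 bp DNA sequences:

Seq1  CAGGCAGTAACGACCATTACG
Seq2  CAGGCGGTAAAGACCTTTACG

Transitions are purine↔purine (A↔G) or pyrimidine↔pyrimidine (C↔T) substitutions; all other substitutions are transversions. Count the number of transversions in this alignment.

Mismatches occur at site 6 (A↔G, transition), site 11 (C↔A, transversion), site 16 (A↔T, transversion).
Of the 3 differences, 1 transition and 2 transversions, so the answer is 2.

2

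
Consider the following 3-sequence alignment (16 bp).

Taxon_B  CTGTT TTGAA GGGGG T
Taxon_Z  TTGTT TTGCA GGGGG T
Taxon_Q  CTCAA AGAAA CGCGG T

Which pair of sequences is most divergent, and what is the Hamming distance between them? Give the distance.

Pairwise Hamming distances:
  Taxon_B vs Taxon_Z: 2
  Taxon_B vs Taxon_Q: 8
  Taxon_Z vs Taxon_Q: 10
The largest is 10, between Taxon_Z and Taxon_Q.

10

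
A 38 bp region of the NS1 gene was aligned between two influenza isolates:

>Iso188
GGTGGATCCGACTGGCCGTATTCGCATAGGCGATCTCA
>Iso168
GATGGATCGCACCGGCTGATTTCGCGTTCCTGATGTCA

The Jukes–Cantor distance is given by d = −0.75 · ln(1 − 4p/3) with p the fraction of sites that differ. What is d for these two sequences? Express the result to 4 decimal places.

0.4568

Mismatches occur at site 2 (G/A), site 9 (C/G), site 10 (G/C), site 13 (T/C), site 17 (C/T), site 19 (T/A), site 20 (A/T), site 26 (A/G), site 28 (A/T), site 29 (G/C), site 30 (G/C), site 31 (C/T), site 35 (C/G).
p = 13/38 = 0.342105.
d = −0.75 · ln(1 − (4/3)·0.342105) = −0.75 · ln(0.543860) = −0.75 · (-0.609063) = 0.4568.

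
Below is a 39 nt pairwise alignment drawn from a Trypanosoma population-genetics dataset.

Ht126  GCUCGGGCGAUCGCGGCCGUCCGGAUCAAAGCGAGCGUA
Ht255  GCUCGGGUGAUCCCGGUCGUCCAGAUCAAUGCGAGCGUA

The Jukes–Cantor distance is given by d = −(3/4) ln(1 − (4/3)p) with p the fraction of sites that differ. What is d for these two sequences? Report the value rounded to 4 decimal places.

0.1406

The sequences differ at positions 8 (C/U), 13 (G/C), 17 (C/U), 23 (G/A), 30 (A/U).
p = 5/39 = 0.128205.
d = −0.75 · ln(1 − (4/3)·0.128205) = −0.75 · ln(0.829060) = −0.75 · (-0.187463) = 0.1406.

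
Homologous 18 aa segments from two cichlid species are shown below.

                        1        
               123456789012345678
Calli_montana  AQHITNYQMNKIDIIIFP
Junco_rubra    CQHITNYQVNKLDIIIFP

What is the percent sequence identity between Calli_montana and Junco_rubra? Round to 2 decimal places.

83.33%

Mismatches occur at site 1 (A→C), site 9 (M→V), site 12 (I→L).
15 of the 18 sites match, so the percent identity is 15/18 × 100 = 83.33%.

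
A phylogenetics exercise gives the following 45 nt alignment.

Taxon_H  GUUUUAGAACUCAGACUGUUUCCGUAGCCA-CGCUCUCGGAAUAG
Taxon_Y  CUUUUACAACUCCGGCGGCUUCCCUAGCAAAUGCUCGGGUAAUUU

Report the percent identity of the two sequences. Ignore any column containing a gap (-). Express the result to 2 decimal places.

Excluding the 1 gap column leaves 44 comparable sites.
Differing sites — 1:G/C; 7:G/C; 13:A/C; 15:A/G; 17:U/G; 19:U/C; 24:G/C; 29:C/A; 32:C/U; 37:U/G; 38:C/G; 40:G/U; 44:A/U; 45:G/U.
30 of the 44 comparable sites match, so the percent identity is 30/44 × 100 = 68.18%.

68.18%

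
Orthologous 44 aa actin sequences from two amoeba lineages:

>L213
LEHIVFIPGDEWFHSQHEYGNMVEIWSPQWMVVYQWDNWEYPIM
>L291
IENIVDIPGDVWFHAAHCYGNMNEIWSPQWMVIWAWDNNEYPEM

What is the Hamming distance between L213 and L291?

Mismatches occur at site 1 (L↔I), site 3 (H↔N), site 6 (F↔D), site 11 (E↔V), site 15 (S↔A), site 16 (Q↔A), site 18 (E↔C), site 23 (V↔N), site 33 (V↔I), site 34 (Y↔W), site 35 (Q↔A), site 39 (W↔N), site 43 (I↔E).
That gives 13 mismatches out of 44 aligned sites, so the Hamming distance is 13.

13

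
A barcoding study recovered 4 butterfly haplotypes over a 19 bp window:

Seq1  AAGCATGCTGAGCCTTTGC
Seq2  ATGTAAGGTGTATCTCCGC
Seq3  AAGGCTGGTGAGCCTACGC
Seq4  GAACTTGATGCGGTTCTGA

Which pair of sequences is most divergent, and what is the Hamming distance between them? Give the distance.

Pairwise Hamming distances:
  Seq1 vs Seq2: 9
  Seq1 vs Seq3: 5
  Seq1 vs Seq4: 9
  Seq2 vs Seq3: 8
  Seq2 vs Seq4: 13
  Seq3 vs Seq4: 11
The largest is 13, between Seq2 and Seq4.

13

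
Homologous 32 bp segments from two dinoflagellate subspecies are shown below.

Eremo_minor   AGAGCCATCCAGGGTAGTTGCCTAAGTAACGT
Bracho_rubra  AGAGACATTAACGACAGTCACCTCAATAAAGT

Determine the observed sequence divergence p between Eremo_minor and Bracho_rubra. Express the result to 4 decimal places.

0.3438

The sequences differ at positions 5 (C/A), 9 (C/T), 10 (C/A), 12 (G/C), 14 (G/A), 15 (T/C), 19 (T/C), 20 (G/A), 24 (A/C), 26 (G/A), 30 (C/A).
There are 11 differences over 32 sites, so p = 11/32 = 0.3438.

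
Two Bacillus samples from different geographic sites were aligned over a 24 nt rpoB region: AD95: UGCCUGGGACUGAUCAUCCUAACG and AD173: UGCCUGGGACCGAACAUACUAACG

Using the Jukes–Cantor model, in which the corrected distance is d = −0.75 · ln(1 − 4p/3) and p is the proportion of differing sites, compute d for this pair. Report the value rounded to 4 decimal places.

The sequences differ at positions 11 (U/C), 14 (U/A), 18 (C/A).
p = 3/24 = 0.125000.
d = −0.75 · ln(1 − (4/3)·0.125000) = −0.75 · ln(0.833333) = −0.75 · (-0.182322) = 0.1367.

0.1367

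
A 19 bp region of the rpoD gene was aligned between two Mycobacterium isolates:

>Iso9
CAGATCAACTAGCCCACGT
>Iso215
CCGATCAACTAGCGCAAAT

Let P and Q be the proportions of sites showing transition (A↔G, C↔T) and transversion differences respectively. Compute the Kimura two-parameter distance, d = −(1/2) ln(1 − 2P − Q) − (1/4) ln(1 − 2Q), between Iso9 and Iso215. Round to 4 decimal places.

Differing sites — 2:A/C (Tv); 14:C/G (Tv); 17:C/A (Tv); 18:G/A (Ti).
Of the 4 differences, 1 transition and 3 transversions over 19 sites: P = 1/19 = 0.052632, Q = 3/19 = 0.157895.
d = −0.5·ln(0.736841) − 0.25·ln(0.684210) = −0.5·(-0.305383) − 0.25·(-0.379490) = 0.2476.

0.2476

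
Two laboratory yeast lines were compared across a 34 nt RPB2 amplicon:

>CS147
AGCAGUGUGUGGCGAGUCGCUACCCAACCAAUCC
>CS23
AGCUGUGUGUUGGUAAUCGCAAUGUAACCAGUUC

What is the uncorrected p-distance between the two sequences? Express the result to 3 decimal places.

Mismatches occur at site 4 (A↔U), site 11 (G↔U), site 13 (C↔G), site 14 (G↔U), site 16 (G↔A), site 21 (U↔A), site 23 (C↔U), site 24 (C↔G), site 25 (C↔U), site 31 (A↔G), site 33 (C↔U).
There are 11 differences over 34 sites, so p = 11/34 = 0.324.

0.324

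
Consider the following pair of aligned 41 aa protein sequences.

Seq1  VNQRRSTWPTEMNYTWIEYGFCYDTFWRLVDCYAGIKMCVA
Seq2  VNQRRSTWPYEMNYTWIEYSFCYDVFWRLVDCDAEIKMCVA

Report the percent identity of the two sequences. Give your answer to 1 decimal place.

Differing sites — 10:T/Y; 20:G/S; 25:T/V; 33:Y/D; 35:G/E.
36 of the 41 sites match, so the percent identity is 36/41 × 100 = 87.8%.

87.8%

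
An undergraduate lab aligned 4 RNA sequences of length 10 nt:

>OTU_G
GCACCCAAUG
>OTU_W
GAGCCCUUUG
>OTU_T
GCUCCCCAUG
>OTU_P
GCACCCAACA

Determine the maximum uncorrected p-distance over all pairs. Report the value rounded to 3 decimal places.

0.600

Pairwise Hamming distances:
  OTU_G vs OTU_W: 4
  OTU_G vs OTU_T: 2
  OTU_G vs OTU_P: 2
  OTU_W vs OTU_T: 4
  OTU_W vs OTU_P: 6
  OTU_T vs OTU_P: 4
The largest is 6 mismatches, between OTU_W and OTU_P; p = 6/10 = 0.600.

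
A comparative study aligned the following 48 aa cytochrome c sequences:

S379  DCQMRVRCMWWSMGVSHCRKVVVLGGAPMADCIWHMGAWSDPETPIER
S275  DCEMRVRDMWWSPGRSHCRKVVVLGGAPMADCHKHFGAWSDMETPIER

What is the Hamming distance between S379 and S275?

Differing sites — 3:Q/E; 8:C/D; 13:M/P; 15:V/R; 33:I/H; 34:W/K; 36:M/F; 42:P/M.
That gives 8 mismatches out of 48 aligned sites, so the Hamming distance is 8.

8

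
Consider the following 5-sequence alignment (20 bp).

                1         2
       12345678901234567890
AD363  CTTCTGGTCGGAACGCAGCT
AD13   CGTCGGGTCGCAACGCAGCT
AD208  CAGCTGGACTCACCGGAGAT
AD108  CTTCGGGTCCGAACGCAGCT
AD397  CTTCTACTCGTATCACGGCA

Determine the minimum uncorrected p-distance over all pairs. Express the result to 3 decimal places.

Pairwise Hamming distances:
  AD363 vs AD13: 3
  AD363 vs AD208: 8
  AD363 vs AD108: 2
  AD363 vs AD397: 7
  AD13 vs AD208: 8
  AD13 vs AD108: 3
  AD13 vs AD397: 9
  AD208 vs AD108: 9
  AD208 vs AD397: 13
  AD108 vs AD397: 9
The smallest is 2 mismatches, between AD363 and AD108; p = 2/20 = 0.100.

0.100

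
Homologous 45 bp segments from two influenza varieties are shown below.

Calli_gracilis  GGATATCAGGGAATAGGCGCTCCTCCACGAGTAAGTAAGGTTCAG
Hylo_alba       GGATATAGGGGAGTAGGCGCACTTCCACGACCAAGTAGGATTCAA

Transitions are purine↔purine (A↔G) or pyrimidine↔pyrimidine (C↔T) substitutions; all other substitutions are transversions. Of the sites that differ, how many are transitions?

Differing sites — 7:C/A (Tv); 8:A/G (Ti); 13:A/G (Ti); 21:T/A (Tv); 23:C/T (Ti); 31:G/C (Tv); 32:T/C (Ti); 38:A/G (Ti); 40:G/A (Ti); 45:G/A (Ti).
Of the 10 differences, 7 transitions and 3 transversions, so the answer is 7.

7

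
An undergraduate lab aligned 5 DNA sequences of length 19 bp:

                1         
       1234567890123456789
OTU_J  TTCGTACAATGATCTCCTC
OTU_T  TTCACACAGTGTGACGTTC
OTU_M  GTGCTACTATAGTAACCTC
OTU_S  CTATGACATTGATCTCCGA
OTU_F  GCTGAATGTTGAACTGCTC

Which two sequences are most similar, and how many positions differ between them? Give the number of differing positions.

Pairwise Hamming distances:
  OTU_J vs OTU_T: 9
  OTU_J vs OTU_M: 8
  OTU_J vs OTU_S: 7
  OTU_J vs OTU_F: 9
  OTU_T vs OTU_M: 12
  OTU_T vs OTU_S: 13
  OTU_T vs OTU_F: 13
  OTU_M vs OTU_S: 12
  OTU_M vs OTU_F: 13
  OTU_S vs OTU_F: 11
The smallest is 7, between OTU_J and OTU_S.

7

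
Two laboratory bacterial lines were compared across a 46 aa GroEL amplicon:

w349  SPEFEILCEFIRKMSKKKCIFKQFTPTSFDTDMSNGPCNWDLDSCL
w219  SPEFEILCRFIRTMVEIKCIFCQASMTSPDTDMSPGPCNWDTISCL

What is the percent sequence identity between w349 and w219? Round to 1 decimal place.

71.7%

The sequences differ at positions 9 (E/R), 13 (K/T), 15 (S/V), 16 (K/E), 17 (K/I), 22 (K/C), 24 (F/A), 25 (T/S), 26 (P/M), 29 (F/P), 35 (N/P), 42 (L/T), 43 (D/I).
33 of the 46 sites match, so the percent identity is 33/46 × 100 = 71.7%.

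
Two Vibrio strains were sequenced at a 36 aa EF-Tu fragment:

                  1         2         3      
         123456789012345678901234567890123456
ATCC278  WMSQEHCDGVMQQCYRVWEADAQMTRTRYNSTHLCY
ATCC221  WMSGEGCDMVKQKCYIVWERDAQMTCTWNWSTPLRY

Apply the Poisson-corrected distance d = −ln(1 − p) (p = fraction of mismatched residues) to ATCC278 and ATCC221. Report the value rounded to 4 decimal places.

0.4480

Mismatches occur at site 4 (Q→G), site 6 (H→G), site 9 (G→M), site 11 (M→K), site 13 (Q→K), site 16 (R→I), site 20 (A→R), site 26 (R→C), site 28 (R→W), site 29 (Y→N), site 30 (N→W), site 33 (H→P), site 35 (C→R).
p = 13/36 = 0.361111.
d = −ln(1 − 0.361111) = −ln(0.638889) = 0.4480.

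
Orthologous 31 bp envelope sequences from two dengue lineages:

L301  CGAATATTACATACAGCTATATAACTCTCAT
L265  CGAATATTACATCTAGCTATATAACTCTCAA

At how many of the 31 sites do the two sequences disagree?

3

Mismatches occur at site 13 (A/C), site 14 (C/T), site 31 (T/A).
That gives 3 mismatches out of 31 aligned sites, so the Hamming distance is 3.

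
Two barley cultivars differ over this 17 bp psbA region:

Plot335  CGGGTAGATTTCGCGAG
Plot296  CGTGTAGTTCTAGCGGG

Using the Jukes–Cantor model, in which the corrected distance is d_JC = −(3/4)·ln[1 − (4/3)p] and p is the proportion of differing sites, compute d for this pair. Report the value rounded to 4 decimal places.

The sequences differ at positions 3 (G/T), 8 (A/T), 10 (T/C), 12 (C/A), 16 (A/G).
p = 5/17 = 0.294118.
d = −0.75 · ln(1 − (4/3)·0.294118) = −0.75 · ln(0.607843) = −0.75 · (-0.497839) = 0.3734.

0.3734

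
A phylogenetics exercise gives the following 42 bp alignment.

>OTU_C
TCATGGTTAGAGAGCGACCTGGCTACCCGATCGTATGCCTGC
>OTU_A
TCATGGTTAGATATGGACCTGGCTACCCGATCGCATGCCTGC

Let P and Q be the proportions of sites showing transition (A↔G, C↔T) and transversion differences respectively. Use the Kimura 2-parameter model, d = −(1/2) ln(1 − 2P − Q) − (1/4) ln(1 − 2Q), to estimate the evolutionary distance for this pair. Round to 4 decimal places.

0.1019

Mismatches occur at site 12 (G/T, transversion), site 14 (G/T, transversion), site 15 (C/G, transversion), site 34 (T/C, transition).
Of the 4 differences, 1 transition and 3 transversions over 42 sites: P = 1/42 = 0.023810, Q = 3/42 = 0.071429.
d = −0.5·ln(0.880951) − 0.25·ln(0.857142) = −0.5·(-0.126753) − 0.25·(-0.154152) = 0.1019.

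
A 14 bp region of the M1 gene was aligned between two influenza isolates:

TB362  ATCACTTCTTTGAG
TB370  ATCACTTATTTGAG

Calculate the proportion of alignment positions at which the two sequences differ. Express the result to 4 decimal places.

0.0714

A single mismatch occurs at site 8 (C→A).
There are 1 differences over 14 sites, so p = 1/14 = 0.0714.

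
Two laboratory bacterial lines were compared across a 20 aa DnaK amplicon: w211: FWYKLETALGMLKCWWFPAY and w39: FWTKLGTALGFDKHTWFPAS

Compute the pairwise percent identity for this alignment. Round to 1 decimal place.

The sequences differ at positions 3 (Y/T), 6 (E/G), 11 (M/F), 12 (L/D), 14 (C/H), 15 (W/T), 20 (Y/S).
13 of the 20 sites match, so the percent identity is 13/20 × 100 = 65.0%.

65.0%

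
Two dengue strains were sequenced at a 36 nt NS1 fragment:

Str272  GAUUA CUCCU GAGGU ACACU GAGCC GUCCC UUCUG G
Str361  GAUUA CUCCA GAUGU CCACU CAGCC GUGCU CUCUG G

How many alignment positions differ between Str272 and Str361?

Mismatches occur at site 10 (U→A), site 13 (G→U), site 16 (A→C), site 21 (G→C), site 28 (C→G), site 30 (C→U), site 31 (U→C).
That gives 7 mismatches out of 36 aligned sites, so the Hamming distance is 7.

7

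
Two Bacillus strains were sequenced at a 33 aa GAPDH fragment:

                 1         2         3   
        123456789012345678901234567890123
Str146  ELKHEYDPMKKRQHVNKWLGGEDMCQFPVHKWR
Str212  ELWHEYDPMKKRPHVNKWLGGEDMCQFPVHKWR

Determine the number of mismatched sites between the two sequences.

Mismatches occur at site 3 (K/W), site 13 (Q/P).
That gives 2 mismatches out of 33 aligned sites, so the Hamming distance is 2.

2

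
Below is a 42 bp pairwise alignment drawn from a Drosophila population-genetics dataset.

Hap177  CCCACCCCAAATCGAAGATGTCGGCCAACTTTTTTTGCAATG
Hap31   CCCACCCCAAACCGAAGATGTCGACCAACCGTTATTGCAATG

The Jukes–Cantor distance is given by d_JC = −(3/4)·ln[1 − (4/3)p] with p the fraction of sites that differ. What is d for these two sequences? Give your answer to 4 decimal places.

Differing sites — 12:T/C; 24:G/A; 30:T/C; 31:T/G; 34:T/A.
p = 5/42 = 0.119048.
d = −0.75 · ln(1 − (4/3)·0.119048) = −0.75 · ln(0.841269) = −0.75 · (-0.172844) = 0.1296.

0.1296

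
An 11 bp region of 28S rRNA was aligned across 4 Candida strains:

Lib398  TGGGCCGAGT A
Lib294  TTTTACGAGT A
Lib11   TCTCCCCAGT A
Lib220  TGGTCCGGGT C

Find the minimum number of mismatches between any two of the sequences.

3

Pairwise Hamming distances:
  Lib398 vs Lib294: 4
  Lib398 vs Lib11: 4
  Lib398 vs Lib220: 3
  Lib294 vs Lib11: 4
  Lib294 vs Lib220: 5
  Lib11 vs Lib220: 6
The smallest is 3, between Lib398 and Lib220.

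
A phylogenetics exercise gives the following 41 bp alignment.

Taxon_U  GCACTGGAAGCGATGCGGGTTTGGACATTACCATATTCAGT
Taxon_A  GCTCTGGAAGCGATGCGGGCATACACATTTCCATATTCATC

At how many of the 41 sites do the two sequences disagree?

8

Differing sites — 3:A/T; 20:T/C; 21:T/A; 23:G/A; 24:G/C; 30:A/T; 40:G/T; 41:T/C.
That gives 8 mismatches out of 41 aligned sites, so the Hamming distance is 8.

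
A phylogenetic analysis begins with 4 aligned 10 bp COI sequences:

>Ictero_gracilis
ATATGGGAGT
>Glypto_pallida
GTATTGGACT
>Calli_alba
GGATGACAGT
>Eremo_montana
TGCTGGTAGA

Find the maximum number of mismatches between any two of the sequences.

Pairwise Hamming distances:
  Ictero_gracilis vs Glypto_pallida: 3
  Ictero_gracilis vs Calli_alba: 4
  Ictero_gracilis vs Eremo_montana: 5
  Glypto_pallida vs Calli_alba: 5
  Glypto_pallida vs Eremo_montana: 7
  Calli_alba vs Eremo_montana: 5
The largest is 7, between Glypto_pallida and Eremo_montana.

7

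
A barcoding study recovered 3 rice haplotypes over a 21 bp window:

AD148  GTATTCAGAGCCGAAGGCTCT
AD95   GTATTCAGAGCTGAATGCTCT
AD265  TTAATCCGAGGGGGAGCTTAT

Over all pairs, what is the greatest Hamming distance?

10

Pairwise Hamming distances:
  AD148 vs AD95: 2
  AD148 vs AD265: 9
  AD95 vs AD265: 10
The largest is 10, between AD95 and AD265.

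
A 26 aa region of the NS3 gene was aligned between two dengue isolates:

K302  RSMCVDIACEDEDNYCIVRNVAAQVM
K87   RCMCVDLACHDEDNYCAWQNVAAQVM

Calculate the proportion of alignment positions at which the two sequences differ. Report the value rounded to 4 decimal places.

Mismatches occur at site 2 (S↔C), site 7 (I↔L), site 10 (E↔H), site 17 (I↔A), site 18 (V↔W), site 19 (R↔Q).
There are 6 differences over 26 sites, so p = 6/26 = 0.2308.

0.2308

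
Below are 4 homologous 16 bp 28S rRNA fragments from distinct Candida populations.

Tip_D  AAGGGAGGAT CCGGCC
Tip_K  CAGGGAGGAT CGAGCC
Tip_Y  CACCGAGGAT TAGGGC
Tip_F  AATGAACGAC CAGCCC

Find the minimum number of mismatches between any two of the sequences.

3

Pairwise Hamming distances:
  Tip_D vs Tip_K: 3
  Tip_D vs Tip_Y: 6
  Tip_D vs Tip_F: 6
  Tip_K vs Tip_Y: 6
  Tip_K vs Tip_F: 8
  Tip_Y vs Tip_F: 9
The smallest is 3, between Tip_D and Tip_K.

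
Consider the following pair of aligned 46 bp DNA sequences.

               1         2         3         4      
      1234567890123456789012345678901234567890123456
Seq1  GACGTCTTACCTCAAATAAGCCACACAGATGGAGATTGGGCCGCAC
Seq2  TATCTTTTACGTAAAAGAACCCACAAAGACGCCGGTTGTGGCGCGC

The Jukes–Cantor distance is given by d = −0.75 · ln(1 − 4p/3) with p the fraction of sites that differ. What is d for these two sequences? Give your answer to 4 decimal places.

Differing sites — 1:G/T; 3:C/T; 4:G/C; 6:C/T; 11:C/G; 13:C/A; 17:T/G; 20:G/C; 26:C/A; 30:T/C; 32:G/C; 33:A/C; 35:A/G; 39:G/T; 41:C/G; 45:A/G.
p = 16/46 = 0.347826.
d = −0.75 · ln(1 − (4/3)·0.347826) = −0.75 · ln(0.536232) = −0.75 · (-0.623188) = 0.4674.

0.4674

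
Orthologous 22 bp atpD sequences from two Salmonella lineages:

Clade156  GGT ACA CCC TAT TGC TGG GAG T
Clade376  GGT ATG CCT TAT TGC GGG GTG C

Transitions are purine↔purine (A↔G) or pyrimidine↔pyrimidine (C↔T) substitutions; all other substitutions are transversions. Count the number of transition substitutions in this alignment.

The sequences differ at positions 5 (C/T, transition), 6 (A/G, transition), 9 (C/T, transition), 16 (T/G, transversion), 20 (A/T, transversion), 22 (T/C, transition).
Of the 6 differences, 4 transitions and 2 transversions, so the answer is 4.

4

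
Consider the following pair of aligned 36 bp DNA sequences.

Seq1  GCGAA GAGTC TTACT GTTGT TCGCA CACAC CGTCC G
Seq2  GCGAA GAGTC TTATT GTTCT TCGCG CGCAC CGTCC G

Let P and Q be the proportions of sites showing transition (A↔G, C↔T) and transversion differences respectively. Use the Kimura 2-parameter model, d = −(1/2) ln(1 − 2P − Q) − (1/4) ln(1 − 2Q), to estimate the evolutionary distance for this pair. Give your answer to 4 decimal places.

0.1224

Differing sites — 14:C/T (Ti); 19:G/C (Tv); 25:A/G (Ti); 27:A/G (Ti).
Of the 4 differences, 3 transitions and 1 transversion over 36 sites: P = 3/36 = 0.083333, Q = 1/36 = 0.027778.
d = −0.5·ln(0.805556) − 0.25·ln(0.944444) = −0.5·(-0.216223) − 0.25·(-0.057159) = 0.1224.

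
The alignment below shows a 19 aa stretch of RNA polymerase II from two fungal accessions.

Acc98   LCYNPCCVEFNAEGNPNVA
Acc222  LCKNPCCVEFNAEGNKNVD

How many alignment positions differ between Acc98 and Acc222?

3

The sequences differ at positions 3 (Y/K), 16 (P/K), 19 (A/D).
That gives 3 mismatches out of 19 aligned sites, so the Hamming distance is 3.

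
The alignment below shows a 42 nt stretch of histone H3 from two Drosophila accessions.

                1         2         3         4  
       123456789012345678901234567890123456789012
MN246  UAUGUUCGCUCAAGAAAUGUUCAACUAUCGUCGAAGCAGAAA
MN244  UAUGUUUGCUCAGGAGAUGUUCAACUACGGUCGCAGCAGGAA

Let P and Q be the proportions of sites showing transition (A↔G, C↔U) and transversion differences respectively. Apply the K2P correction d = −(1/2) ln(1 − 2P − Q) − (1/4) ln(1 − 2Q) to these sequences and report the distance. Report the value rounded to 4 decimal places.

The sequences differ at positions 7 (C/U, transition), 13 (A/G, transition), 16 (A/G, transition), 28 (U/C, transition), 29 (C/G, transversion), 34 (A/C, transversion), 40 (A/G, transition).
Of the 7 differences, 5 transitions and 2 transversions over 42 sites: P = 5/42 = 0.119048, Q = 2/42 = 0.047619.
d = −0.5·ln(0.714285) − 0.25·ln(0.904762) = −0.5·(-0.336473) − 0.25·(-0.100083) = 0.1933.

0.1933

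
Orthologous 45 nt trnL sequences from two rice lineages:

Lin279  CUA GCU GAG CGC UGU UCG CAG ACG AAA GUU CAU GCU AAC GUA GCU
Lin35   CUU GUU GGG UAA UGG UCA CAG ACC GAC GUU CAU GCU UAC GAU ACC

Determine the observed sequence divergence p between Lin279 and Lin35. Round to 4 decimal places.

0.3556

The sequences differ at positions 3 (A/U), 5 (C/U), 8 (A/G), 10 (C/U), 11 (G/A), 12 (C/A), 15 (U/G), 18 (G/A), 24 (G/C), 25 (A/G), 27 (A/C), 37 (A/U), 41 (U/A), 42 (A/U), 43 (G/A), 45 (U/C).
There are 16 differences over 45 sites, so p = 16/45 = 0.3556.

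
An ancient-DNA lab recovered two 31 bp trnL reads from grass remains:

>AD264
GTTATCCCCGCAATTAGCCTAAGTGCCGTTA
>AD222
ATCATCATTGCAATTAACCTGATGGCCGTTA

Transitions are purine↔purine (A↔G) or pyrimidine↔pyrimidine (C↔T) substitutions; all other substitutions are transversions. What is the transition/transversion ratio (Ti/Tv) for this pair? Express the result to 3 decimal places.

Differing sites — 1:G/A (Ti); 3:T/C (Ti); 7:C/A (Tv); 8:C/T (Ti); 9:C/T (Ti); 17:G/A (Ti); 21:A/G (Ti); 23:G/T (Tv); 24:T/G (Tv).
Of the 9 differences, 6 transitions and 3 transversions, so Ti/Tv = 6/3 = 2.000.

2.000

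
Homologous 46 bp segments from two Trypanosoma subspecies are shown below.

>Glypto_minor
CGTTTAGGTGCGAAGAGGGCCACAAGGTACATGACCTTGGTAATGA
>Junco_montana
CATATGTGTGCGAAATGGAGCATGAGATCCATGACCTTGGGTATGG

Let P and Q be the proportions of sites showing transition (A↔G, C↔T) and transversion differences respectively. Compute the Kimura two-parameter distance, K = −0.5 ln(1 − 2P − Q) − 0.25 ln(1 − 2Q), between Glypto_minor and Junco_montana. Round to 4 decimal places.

0.4373

Mismatches occur at site 2 (G/A, transition), site 4 (T/A, transversion), site 6 (A/G, transition), site 7 (G/T, transversion), site 15 (G/A, transition), site 16 (A/T, transversion), site 19 (G/A, transition), site 20 (C/G, transversion), site 23 (C/T, transition), site 24 (A/G, transition), site 27 (G/A, transition), site 29 (A/C, transversion), site 41 (T/G, transversion), site 42 (A/T, transversion), site 46 (A/G, transition).
Of the 15 differences, 8 transitions and 7 transversions over 46 sites: P = 8/46 = 0.173913, Q = 7/46 = 0.152174.
d = −0.5·ln(0.500000) − 0.25·ln(0.695652) = −0.5·(-0.693147) − 0.25·(-0.362906) = 0.4373.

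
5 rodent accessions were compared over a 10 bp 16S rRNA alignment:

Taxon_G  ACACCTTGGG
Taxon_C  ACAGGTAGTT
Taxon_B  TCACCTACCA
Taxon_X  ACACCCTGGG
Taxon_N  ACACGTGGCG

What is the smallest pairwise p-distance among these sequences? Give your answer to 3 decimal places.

0.100

Pairwise Hamming distances:
  Taxon_G vs Taxon_C: 5
  Taxon_G vs Taxon_B: 5
  Taxon_G vs Taxon_X: 1
  Taxon_G vs Taxon_N: 3
  Taxon_C vs Taxon_B: 6
  Taxon_C vs Taxon_X: 6
  Taxon_C vs Taxon_N: 4
  Taxon_B vs Taxon_X: 6
  Taxon_B vs Taxon_N: 5
  Taxon_X vs Taxon_N: 4
The smallest is 1 mismatch, between Taxon_G and Taxon_X; p = 1/10 = 0.100.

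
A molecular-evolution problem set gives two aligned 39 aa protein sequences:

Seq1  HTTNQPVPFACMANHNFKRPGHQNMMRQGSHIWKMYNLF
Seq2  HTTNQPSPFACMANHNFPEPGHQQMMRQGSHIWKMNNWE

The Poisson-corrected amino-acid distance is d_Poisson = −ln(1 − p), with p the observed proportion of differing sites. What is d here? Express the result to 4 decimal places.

Mismatches occur at site 7 (V↔S), site 18 (K↔P), site 19 (R↔E), site 24 (N↔Q), site 36 (Y↔N), site 38 (L↔W), site 39 (F↔E).
p = 7/39 = 0.179487.
d = −ln(1 − 0.179487) = −ln(0.820513) = 0.1978.

0.1978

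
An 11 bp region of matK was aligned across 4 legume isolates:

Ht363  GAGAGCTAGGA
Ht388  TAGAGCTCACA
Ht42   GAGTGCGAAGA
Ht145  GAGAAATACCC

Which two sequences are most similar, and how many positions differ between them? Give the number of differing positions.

3

Pairwise Hamming distances:
  Ht363 vs Ht388: 4
  Ht363 vs Ht42: 3
  Ht363 vs Ht145: 5
  Ht388 vs Ht42: 5
  Ht388 vs Ht145: 6
  Ht42 vs Ht145: 7
The smallest is 3, between Ht363 and Ht42.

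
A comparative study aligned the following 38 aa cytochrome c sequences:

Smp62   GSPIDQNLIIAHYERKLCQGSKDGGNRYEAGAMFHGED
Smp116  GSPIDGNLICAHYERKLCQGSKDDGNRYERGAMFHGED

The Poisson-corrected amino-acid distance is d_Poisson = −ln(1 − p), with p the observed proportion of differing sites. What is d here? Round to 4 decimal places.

0.1112

The sequences differ at positions 6 (Q/G), 10 (I/C), 24 (G/D), 30 (A/R).
p = 4/38 = 0.105263.
d = −ln(1 − 0.105263) = −ln(0.894737) = 0.1112.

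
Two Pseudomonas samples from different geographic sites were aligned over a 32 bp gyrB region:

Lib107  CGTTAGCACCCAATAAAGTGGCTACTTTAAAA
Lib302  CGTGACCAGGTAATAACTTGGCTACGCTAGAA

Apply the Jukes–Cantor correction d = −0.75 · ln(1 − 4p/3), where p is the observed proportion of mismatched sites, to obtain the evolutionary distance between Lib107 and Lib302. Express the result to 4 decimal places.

0.4042

Mismatches occur at site 4 (T→G), site 6 (G→C), site 9 (C→G), site 10 (C→G), site 11 (C→T), site 17 (A→C), site 18 (G→T), site 26 (T→G), site 27 (T→C), site 30 (A→G).
p = 10/32 = 0.312500.
d = −0.75 · ln(1 − (4/3)·0.312500) = −0.75 · ln(0.583333) = −0.75 · (-0.538997) = 0.4042.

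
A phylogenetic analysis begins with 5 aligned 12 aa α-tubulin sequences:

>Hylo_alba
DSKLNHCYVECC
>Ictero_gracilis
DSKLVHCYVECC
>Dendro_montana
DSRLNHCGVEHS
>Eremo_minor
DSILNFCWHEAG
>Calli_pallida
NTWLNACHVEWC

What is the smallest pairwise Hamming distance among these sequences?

1

Pairwise Hamming distances:
  Hylo_alba vs Ictero_gracilis: 1
  Hylo_alba vs Dendro_montana: 4
  Hylo_alba vs Eremo_minor: 6
  Hylo_alba vs Calli_pallida: 6
  Ictero_gracilis vs Dendro_montana: 5
  Ictero_gracilis vs Eremo_minor: 7
  Ictero_gracilis vs Calli_pallida: 7
  Dendro_montana vs Eremo_minor: 6
  Dendro_montana vs Calli_pallida: 7
  Eremo_minor vs Calli_pallida: 8
The smallest is 1, between Hylo_alba and Ictero_gracilis.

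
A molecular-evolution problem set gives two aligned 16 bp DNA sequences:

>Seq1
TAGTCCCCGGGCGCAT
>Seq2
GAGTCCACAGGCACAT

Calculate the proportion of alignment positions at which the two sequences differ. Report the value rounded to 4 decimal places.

0.2500

The sequences differ at positions 1 (T/G), 7 (C/A), 9 (G/A), 13 (G/A).
There are 4 differences over 16 sites, so p = 4/16 = 0.2500.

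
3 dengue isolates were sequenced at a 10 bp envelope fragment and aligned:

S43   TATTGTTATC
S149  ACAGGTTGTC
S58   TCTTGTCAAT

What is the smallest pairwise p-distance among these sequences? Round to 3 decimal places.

Pairwise Hamming distances:
  S43 vs S149: 5
  S43 vs S58: 4
  S149 vs S58: 7
The smallest is 4 mismatches, between S43 and S58; p = 4/10 = 0.400.

0.400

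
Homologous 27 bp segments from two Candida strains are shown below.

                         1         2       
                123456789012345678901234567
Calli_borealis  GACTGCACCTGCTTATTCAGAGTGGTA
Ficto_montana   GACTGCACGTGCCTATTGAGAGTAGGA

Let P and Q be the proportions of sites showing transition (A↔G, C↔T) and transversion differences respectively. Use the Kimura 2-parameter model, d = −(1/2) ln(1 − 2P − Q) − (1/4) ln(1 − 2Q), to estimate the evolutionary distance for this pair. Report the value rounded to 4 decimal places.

0.2129

Differing sites — 9:C/G (Tv); 13:T/C (Ti); 18:C/G (Tv); 24:G/A (Ti); 26:T/G (Tv).
Of the 5 differences, 2 transitions and 3 transversions over 27 sites: P = 2/27 = 0.074074, Q = 3/27 = 0.111111.
d = −0.5·ln(0.740741) − 0.25·ln(0.777778) = −0.5·(-0.300104) − 0.25·(-0.251314) = 0.2129.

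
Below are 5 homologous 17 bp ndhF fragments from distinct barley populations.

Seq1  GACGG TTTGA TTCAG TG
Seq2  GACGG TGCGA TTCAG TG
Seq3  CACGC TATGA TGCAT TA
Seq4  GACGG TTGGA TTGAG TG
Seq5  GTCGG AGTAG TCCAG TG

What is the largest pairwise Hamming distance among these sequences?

Pairwise Hamming distances:
  Seq1 vs Seq2: 2
  Seq1 vs Seq3: 6
  Seq1 vs Seq4: 2
  Seq1 vs Seq5: 6
  Seq2 vs Seq3: 7
  Seq2 vs Seq4: 3
  Seq2 vs Seq5: 6
  Seq3 vs Seq4: 8
  Seq3 vs Seq5: 10
  Seq4 vs Seq5: 8
The largest is 10, between Seq3 and Seq5.

10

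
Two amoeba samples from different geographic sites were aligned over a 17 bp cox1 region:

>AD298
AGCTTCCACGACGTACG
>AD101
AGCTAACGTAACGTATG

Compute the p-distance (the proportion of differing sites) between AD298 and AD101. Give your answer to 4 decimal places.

Differing sites — 5:T/A; 6:C/A; 8:A/G; 9:C/T; 10:G/A; 16:C/T.
There are 6 differences over 17 sites, so p = 6/17 = 0.3529.

0.3529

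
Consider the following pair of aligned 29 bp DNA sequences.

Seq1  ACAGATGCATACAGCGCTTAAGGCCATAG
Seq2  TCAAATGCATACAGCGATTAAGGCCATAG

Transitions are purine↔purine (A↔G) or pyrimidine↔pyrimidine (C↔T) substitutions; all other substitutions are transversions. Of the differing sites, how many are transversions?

Differing sites — 1:A/T (Tv); 4:G/A (Ti); 17:C/A (Tv).
Of the 3 differences, 1 transition and 2 transversions, so the answer is 2.

2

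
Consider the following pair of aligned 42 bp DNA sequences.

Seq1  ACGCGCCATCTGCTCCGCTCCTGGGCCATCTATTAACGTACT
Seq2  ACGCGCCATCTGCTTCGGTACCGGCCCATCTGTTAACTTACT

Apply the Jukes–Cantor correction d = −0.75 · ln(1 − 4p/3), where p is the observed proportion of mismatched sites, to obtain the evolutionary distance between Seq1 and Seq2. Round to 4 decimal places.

Differing sites — 15:C/T; 18:C/G; 20:C/A; 22:T/C; 25:G/C; 32:A/G; 38:G/T.
p = 7/42 = 0.166667.
d = −0.75 · ln(1 − (4/3)·0.166667) = −0.75 · ln(0.777777) = −0.75 · (-0.251315) = 0.1885.

0.1885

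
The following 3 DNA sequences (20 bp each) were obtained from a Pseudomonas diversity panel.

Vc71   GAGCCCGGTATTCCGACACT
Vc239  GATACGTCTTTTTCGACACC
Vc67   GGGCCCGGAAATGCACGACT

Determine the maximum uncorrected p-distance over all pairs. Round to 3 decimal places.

0.700

Pairwise Hamming distances:
  Vc71 vs Vc239: 8
  Vc71 vs Vc67: 7
  Vc239 vs Vc67: 14
The largest is 14 mismatches, between Vc239 and Vc67; p = 14/20 = 0.700.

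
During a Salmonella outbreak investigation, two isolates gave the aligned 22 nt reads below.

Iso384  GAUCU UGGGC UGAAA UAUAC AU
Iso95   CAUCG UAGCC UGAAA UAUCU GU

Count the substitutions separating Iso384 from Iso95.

7

Mismatches occur at site 1 (G↔C), site 5 (U↔G), site 7 (G↔A), site 9 (G↔C), site 19 (A↔C), site 20 (C↔U), site 21 (A↔G).
That gives 7 mismatches out of 22 aligned sites, so the Hamming distance is 7.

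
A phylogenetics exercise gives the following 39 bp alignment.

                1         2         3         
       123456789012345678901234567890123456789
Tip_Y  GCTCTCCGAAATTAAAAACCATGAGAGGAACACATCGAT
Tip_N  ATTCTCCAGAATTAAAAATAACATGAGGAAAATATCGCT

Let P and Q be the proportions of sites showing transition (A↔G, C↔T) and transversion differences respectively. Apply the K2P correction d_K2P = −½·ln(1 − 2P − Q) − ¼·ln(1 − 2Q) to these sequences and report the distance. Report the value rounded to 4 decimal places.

0.4170

Mismatches occur at site 1 (G↔A, transition), site 2 (C↔T, transition), site 8 (G↔A, transition), site 9 (A↔G, transition), site 19 (C↔T, transition), site 20 (C↔A, transversion), site 22 (T↔C, transition), site 23 (G↔A, transition), site 24 (A↔T, transversion), site 31 (C↔A, transversion), site 33 (C↔T, transition), site 38 (A↔C, transversion).
Of the 12 differences, 8 transitions and 4 transversions over 39 sites: P = 8/39 = 0.205128, Q = 4/39 = 0.102564.
d = −0.5·ln(0.487180) − 0.25·ln(0.794872) = −0.5·(-0.719122) − 0.25·(-0.229574) = 0.4170.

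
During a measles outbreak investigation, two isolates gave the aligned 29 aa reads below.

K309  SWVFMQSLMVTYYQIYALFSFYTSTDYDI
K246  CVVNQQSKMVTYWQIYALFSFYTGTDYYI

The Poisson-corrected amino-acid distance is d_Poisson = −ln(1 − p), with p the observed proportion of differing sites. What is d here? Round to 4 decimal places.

Mismatches occur at site 1 (S↔C), site 2 (W↔V), site 4 (F↔N), site 5 (M↔Q), site 8 (L↔K), site 13 (Y↔W), site 24 (S↔G), site 28 (D↔Y).
p = 8/29 = 0.275862.
d = −ln(1 − 0.275862) = −ln(0.724138) = 0.3228.

0.3228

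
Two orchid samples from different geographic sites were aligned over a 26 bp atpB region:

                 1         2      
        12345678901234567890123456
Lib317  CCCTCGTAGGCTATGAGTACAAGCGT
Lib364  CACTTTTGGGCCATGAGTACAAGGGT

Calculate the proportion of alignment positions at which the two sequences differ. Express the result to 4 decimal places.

0.2308

The sequences differ at positions 2 (C/A), 5 (C/T), 6 (G/T), 8 (A/G), 12 (T/C), 24 (C/G).
There are 6 differences over 26 sites, so p = 6/26 = 0.2308.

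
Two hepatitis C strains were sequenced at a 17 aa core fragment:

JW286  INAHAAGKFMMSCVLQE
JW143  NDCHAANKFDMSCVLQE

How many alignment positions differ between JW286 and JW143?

Differing sites — 1:I/N; 2:N/D; 3:A/C; 7:G/N; 10:M/D.
That gives 5 mismatches out of 17 aligned sites, so the Hamming distance is 5.

5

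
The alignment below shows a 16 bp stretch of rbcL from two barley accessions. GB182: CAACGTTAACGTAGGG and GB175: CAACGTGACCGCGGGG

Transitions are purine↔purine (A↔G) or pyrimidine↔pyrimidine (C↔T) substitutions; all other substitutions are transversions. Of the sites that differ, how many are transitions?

2

Mismatches occur at site 7 (T/G, transversion), site 9 (A/C, transversion), site 12 (T/C, transition), site 13 (A/G, transition).
Of the 4 differences, 2 transitions and 2 transversions, so the answer is 2.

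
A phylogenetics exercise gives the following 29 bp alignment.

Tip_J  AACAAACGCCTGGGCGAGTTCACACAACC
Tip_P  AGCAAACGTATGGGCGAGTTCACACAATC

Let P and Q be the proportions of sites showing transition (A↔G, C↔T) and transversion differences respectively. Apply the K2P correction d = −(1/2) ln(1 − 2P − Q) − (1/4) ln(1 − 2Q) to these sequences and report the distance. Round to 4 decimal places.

0.1560

The sequences differ at positions 2 (A/G, transition), 9 (C/T, transition), 10 (C/A, transversion), 28 (C/T, transition).
Of the 4 differences, 3 transitions and 1 transversion over 29 sites: P = 3/29 = 0.103448, Q = 1/29 = 0.034483.
d = −0.5·ln(0.758621) − 0.25·ln(0.931034) = −0.5·(-0.276253) − 0.25·(-0.071459) = 0.1560.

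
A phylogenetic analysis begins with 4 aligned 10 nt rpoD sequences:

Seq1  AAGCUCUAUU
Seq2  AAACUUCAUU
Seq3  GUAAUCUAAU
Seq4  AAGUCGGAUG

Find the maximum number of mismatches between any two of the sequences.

9

Pairwise Hamming distances:
  Seq1 vs Seq2: 3
  Seq1 vs Seq3: 5
  Seq1 vs Seq4: 5
  Seq2 vs Seq3: 6
  Seq2 vs Seq4: 6
  Seq3 vs Seq4: 9
The largest is 9, between Seq3 and Seq4.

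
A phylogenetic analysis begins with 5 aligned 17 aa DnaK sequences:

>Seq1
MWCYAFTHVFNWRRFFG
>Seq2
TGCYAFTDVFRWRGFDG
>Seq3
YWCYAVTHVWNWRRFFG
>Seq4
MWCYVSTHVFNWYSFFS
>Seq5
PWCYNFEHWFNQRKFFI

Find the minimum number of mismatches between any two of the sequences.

Pairwise Hamming distances:
  Seq1 vs Seq2: 6
  Seq1 vs Seq3: 3
  Seq1 vs Seq4: 5
  Seq1 vs Seq5: 7
  Seq2 vs Seq3: 8
  Seq2 vs Seq4: 10
  Seq2 vs Seq5: 11
  Seq3 vs Seq4: 7
  Seq3 vs Seq5: 9
  Seq4 vs Seq5: 9
The smallest is 3, between Seq1 and Seq3.

3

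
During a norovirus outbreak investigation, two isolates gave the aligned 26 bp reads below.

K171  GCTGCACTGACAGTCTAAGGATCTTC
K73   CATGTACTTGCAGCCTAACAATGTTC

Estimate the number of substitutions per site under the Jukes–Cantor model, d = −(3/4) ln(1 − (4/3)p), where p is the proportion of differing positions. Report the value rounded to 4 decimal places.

Differing sites — 1:G/C; 2:C/A; 5:C/T; 9:G/T; 10:A/G; 14:T/C; 19:G/C; 20:G/A; 23:C/G.
p = 9/26 = 0.346154.
d = −0.75 · ln(1 − (4/3)·0.346154) = −0.75 · ln(0.538461) = −0.75 · (-0.619040) = 0.4643.

0.4643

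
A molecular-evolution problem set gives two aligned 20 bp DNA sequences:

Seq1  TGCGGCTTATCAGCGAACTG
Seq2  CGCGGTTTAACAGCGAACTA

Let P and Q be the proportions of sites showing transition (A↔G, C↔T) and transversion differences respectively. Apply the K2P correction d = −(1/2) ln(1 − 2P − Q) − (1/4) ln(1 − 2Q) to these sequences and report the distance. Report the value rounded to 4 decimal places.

Differing sites — 1:T/C (Ti); 6:C/T (Ti); 10:T/A (Tv); 20:G/A (Ti).
Of the 4 differences, 3 transitions and 1 transversion over 20 sites: P = 3/20 = 0.150000, Q = 1/20 = 0.050000.
d = −0.5·ln(0.650000) − 0.25·ln(0.900000) = −0.5·(-0.430783) − 0.25·(-0.105361) = 0.2417.

0.2417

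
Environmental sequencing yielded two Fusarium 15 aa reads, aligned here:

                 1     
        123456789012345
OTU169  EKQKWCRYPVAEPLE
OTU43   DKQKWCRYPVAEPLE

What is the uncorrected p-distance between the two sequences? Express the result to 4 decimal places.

0.0667

A single mismatch occurs at site 1 (E→D).
There are 1 differences over 15 sites, so p = 1/15 = 0.0667.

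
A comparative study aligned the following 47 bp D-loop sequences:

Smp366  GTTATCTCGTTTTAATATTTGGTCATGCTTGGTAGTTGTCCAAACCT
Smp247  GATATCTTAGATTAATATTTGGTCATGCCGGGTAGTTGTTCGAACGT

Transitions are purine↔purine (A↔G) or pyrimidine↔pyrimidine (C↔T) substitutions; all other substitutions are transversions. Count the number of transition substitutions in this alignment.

The sequences differ at positions 2 (T/A, transversion), 8 (C/T, transition), 9 (G/A, transition), 10 (T/G, transversion), 11 (T/A, transversion), 29 (T/C, transition), 30 (T/G, transversion), 40 (C/T, transition), 42 (A/G, transition), 46 (C/G, transversion).
Of the 10 differences, 5 transitions and 5 transversions, so the answer is 5.

5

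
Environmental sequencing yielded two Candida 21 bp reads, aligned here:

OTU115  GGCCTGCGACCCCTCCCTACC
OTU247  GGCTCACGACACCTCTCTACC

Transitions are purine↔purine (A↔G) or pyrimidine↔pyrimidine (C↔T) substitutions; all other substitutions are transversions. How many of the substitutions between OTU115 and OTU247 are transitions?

The sequences differ at positions 4 (C/T, transition), 5 (T/C, transition), 6 (G/A, transition), 11 (C/A, transversion), 16 (C/T, transition).
Of the 5 differences, 4 transitions and 1 transversion, so the answer is 4.

4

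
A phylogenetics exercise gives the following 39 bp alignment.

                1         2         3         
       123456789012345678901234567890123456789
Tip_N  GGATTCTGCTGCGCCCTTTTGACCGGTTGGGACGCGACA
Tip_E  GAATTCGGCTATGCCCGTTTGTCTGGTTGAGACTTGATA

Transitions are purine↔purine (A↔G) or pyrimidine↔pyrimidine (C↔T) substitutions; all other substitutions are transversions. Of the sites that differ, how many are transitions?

Differing sites — 2:G/A (Ti); 7:T/G (Tv); 11:G/A (Ti); 12:C/T (Ti); 17:T/G (Tv); 22:A/T (Tv); 24:C/T (Ti); 30:G/A (Ti); 34:G/T (Tv); 35:C/T (Ti); 38:C/T (Ti).
Of the 11 differences, 7 transitions and 4 transversions, so the answer is 7.

7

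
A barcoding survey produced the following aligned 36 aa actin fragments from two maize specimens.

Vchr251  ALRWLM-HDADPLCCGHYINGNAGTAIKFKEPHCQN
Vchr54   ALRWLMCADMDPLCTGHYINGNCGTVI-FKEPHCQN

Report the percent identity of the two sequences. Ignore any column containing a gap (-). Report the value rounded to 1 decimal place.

Excluding the 2 gap columns leaves 34 comparable sites.
Differing sites — 8:H/A; 10:A/M; 15:C/T; 23:A/C; 26:A/V.
29 of the 34 comparable sites match, so the percent identity is 29/34 × 100 = 85.3%.

85.3%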